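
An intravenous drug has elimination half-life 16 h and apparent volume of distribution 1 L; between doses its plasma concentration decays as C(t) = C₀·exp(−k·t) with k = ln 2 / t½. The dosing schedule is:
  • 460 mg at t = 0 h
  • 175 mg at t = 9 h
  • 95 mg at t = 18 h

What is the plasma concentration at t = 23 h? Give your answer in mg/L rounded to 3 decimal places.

341.753 mg/L

k = ln 2 / 16 = 0.04332 per h
Dose 1 (460 mg at t=0 h): 460·exp(−0.04332·23) = 169.835 mg/L
Dose 2 (175 mg at t=9 h): 175·exp(−0.04332·14) = 95.419 mg/L
Dose 3 (95 mg at t=18 h): 95·exp(−0.04332·5) = 76.498 mg/L
C(23) = 169.835 + 95.419 + 76.498 = 341.753 mg/L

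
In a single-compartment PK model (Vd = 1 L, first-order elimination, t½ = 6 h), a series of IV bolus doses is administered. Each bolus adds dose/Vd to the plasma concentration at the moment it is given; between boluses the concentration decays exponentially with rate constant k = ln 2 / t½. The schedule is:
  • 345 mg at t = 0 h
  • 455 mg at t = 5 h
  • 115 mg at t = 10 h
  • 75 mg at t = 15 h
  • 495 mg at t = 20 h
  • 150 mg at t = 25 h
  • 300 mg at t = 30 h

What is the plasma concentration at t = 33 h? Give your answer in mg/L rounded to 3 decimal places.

424.889 mg/L

k = ln 2 / 6 = 0.11552 per h
Dose 1 (345 mg at t=0 h): 345·exp(−0.11552·33) = 7.623 mg/L
Dose 2 (455 mg at t=5 h): 455·exp(−0.11552·28) = 17.915 mg/L
Dose 3 (115 mg at t=10 h): 115·exp(−0.11552·23) = 8.068 mg/L
Dose 4 (75 mg at t=15 h): 75·exp(−0.11552·18) = 9.375 mg/L
Dose 5 (495 mg at t=20 h): 495·exp(−0.11552·13) = 110.249 mg/L
Dose 6 (150 mg at t=25 h): 150·exp(−0.11552·8) = 59.528 mg/L
Dose 7 (300 mg at t=30 h): 300·exp(−0.11552·3) = 212.132 mg/L
C(33) = 7.623 + 17.915 + 8.068 + 9.375 + 110.249 + 59.528 + 212.132 = 424.889 mg/L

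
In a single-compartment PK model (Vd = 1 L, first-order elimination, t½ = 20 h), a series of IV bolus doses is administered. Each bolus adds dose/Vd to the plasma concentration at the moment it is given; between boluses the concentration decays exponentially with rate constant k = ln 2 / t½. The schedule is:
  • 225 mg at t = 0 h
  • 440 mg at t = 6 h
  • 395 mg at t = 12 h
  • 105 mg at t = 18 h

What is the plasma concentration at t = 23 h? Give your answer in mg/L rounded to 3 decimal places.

k = ln 2 / 20 = 0.03466 per h
Dose 1 (225 mg at t=0 h): 225·exp(−0.03466·23) = 101.391 mg/L
Dose 2 (440 mg at t=6 h): 440·exp(−0.03466·17) = 244.105 mg/L
Dose 3 (395 mg at t=12 h): 395·exp(−0.03466·11) = 269.793 mg/L
Dose 4 (105 mg at t=18 h): 105·exp(−0.03466·5) = 88.294 mg/L
C(23) = 101.391 + 244.105 + 269.793 + 88.294 = 703.583 mg/L

703.583 mg/L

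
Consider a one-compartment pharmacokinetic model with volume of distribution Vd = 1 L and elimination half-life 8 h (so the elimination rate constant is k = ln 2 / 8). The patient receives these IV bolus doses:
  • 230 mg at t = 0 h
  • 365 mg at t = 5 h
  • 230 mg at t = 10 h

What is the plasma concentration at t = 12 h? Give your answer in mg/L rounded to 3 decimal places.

473.741 mg/L

k = ln 2 / 8 = 0.08664 per h
Dose 1 (230 mg at t=0 h): 230·exp(−0.08664·12) = 81.317 mg/L
Dose 2 (365 mg at t=5 h): 365·exp(−0.08664·7) = 199.018 mg/L
Dose 3 (230 mg at t=10 h): 230·exp(−0.08664·2) = 193.406 mg/L
C(12) = 81.317 + 199.018 + 193.406 = 473.741 mg/L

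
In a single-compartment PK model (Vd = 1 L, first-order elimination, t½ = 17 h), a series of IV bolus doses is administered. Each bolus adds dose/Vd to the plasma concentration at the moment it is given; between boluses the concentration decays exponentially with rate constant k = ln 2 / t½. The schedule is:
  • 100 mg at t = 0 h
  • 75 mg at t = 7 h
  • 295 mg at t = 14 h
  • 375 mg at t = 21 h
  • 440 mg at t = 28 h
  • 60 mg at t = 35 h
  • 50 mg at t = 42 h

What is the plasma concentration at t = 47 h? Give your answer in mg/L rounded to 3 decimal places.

k = ln 2 / 17 = 0.04077 per h
Dose 1 (100 mg at t=0 h): 100·exp(−0.04077·47) = 14.714 mg/L
Dose 2 (75 mg at t=7 h): 75·exp(−0.04077·40) = 14.681 mg/L
Dose 3 (295 mg at t=14 h): 295·exp(−0.04077·33) = 76.819 mg/L
Dose 4 (375 mg at t=21 h): 375·exp(−0.04077·26) = 129.907 mg/L
Dose 5 (440 mg at t=28 h): 440·exp(−0.04077·19) = 202.772 mg/L
Dose 6 (60 mg at t=35 h): 60·exp(−0.04077·12) = 36.784 mg/L
Dose 7 (50 mg at t=42 h): 50·exp(−0.04077·5) = 40.779 mg/L
C(47) = 14.714 + 14.681 + 76.819 + 129.907 + 202.772 + 36.784 + 40.779 = 516.456 mg/L

516.456 mg/L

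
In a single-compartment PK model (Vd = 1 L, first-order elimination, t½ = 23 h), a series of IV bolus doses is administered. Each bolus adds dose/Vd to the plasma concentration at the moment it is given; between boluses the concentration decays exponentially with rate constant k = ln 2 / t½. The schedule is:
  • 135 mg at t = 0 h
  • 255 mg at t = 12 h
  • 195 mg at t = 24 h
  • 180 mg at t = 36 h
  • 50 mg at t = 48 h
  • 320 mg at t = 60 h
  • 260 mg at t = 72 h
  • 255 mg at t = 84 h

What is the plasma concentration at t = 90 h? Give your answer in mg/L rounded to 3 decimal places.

602.937 mg/L

k = ln 2 / 23 = 0.03014 per h
Dose 1 (135 mg at t=0 h): 135·exp(−0.03014·90) = 8.962 mg/L
Dose 2 (255 mg at t=12 h): 255·exp(−0.03014·78) = 24.303 mg/L
Dose 3 (195 mg at t=24 h): 195·exp(−0.03014·66) = 26.681 mg/L
Dose 4 (180 mg at t=36 h): 180·exp(−0.03014·54) = 35.360 mg/L
Dose 5 (50 mg at t=48 h): 50·exp(−0.03014·42) = 14.101 mg/L
Dose 6 (320 mg at t=60 h): 320·exp(−0.03014·30) = 129.569 mg/L
Dose 7 (260 mg at t=72 h): 260·exp(−0.03014·18) = 151.142 mg/L
Dose 8 (255 mg at t=84 h): 255·exp(−0.03014·6) = 212.819 mg/L
C(90) = 8.962 + 24.303 + 26.681 + 35.360 + 14.101 + 129.569 + 151.142 + 212.819 = 602.937 mg/L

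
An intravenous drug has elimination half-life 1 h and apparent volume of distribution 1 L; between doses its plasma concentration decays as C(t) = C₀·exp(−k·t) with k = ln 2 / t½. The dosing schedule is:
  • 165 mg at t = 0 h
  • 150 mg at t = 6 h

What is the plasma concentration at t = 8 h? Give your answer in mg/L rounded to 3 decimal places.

38.145 mg/L

k = ln 2 / 1 = 0.69315 per h
Dose 1 (165 mg at t=0 h): 165·exp(−0.69315·8) = 0.645 mg/L
Dose 2 (150 mg at t=6 h): 150·exp(−0.69315·2) = 37.500 mg/L
C(8) = 0.645 + 37.500 = 38.145 mg/L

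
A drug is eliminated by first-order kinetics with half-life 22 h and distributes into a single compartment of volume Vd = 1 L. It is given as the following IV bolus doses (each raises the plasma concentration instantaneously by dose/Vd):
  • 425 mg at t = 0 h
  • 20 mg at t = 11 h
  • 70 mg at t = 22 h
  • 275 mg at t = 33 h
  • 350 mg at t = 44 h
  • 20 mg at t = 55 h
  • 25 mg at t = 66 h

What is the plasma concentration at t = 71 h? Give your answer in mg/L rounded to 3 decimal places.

k = ln 2 / 22 = 0.03151 per h
Dose 1 (425 mg at t=0 h): 425·exp(−0.03151·71) = 45.382 mg/L
Dose 2 (20 mg at t=11 h): 20·exp(−0.03151·60) = 3.020 mg/L
Dose 3 (70 mg at t=22 h): 70·exp(−0.03151·49) = 14.949 mg/L
Dose 4 (275 mg at t=33 h): 275·exp(−0.03151·38) = 83.056 mg/L
Dose 5 (350 mg at t=44 h): 350·exp(−0.03151·27) = 149.493 mg/L
Dose 6 (20 mg at t=55 h): 20·exp(−0.03151·16) = 12.081 mg/L
Dose 7 (25 mg at t=66 h): 25·exp(−0.03151·5) = 21.356 mg/L
C(71) = 45.382 + 3.020 + 14.949 + 83.056 + 149.493 + 12.081 + 21.356 = 329.338 mg/L

329.338 mg/L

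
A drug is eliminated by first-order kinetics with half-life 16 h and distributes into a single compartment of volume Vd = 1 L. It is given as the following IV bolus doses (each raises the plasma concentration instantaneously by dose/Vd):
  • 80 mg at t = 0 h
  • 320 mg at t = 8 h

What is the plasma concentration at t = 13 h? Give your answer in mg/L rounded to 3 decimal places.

k = ln 2 / 16 = 0.04332 per h
Dose 1 (80 mg at t=0 h): 80·exp(−0.04332·13) = 45.552 mg/L
Dose 2 (320 mg at t=8 h): 320·exp(−0.04332·5) = 257.678 mg/L
C(13) = 45.552 + 257.678 = 303.230 mg/L

303.230 mg/L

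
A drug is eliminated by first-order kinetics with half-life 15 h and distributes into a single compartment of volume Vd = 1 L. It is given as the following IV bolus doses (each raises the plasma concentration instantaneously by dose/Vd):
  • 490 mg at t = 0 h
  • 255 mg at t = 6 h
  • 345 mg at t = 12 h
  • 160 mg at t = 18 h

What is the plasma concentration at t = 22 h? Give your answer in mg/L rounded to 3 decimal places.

k = ln 2 / 15 = 0.04621 per h
Dose 1 (490 mg at t=0 h): 490·exp(−0.04621·22) = 177.290 mg/L
Dose 2 (255 mg at t=6 h): 255·exp(−0.04621·16) = 121.742 mg/L
Dose 3 (345 mg at t=12 h): 345·exp(−0.04621·10) = 217.336 mg/L
Dose 4 (160 mg at t=18 h): 160·exp(−0.04621·4) = 132.998 mg/L
C(22) = 177.290 + 121.742 + 217.336 + 132.998 = 649.367 mg/L

649.367 mg/L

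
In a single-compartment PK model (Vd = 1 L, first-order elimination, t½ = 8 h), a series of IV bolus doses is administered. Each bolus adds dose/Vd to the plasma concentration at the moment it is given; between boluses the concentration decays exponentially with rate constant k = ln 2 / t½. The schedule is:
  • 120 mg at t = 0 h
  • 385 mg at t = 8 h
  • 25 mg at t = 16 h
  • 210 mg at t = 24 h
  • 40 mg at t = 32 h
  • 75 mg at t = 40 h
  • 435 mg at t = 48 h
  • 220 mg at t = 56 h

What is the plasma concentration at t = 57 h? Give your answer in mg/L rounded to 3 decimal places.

442.096 mg/L

k = ln 2 / 8 = 0.08664 per h
Dose 1 (120 mg at t=0 h): 120·exp(−0.08664·57) = 0.860 mg/L
Dose 2 (385 mg at t=8 h): 385·exp(−0.08664·49) = 5.516 mg/L
Dose 3 (25 mg at t=16 h): 25·exp(−0.08664·41) = 0.716 mg/L
Dose 4 (210 mg at t=24 h): 210·exp(−0.08664·33) = 12.036 mg/L
Dose 5 (40 mg at t=32 h): 40·exp(−0.08664·25) = 4.585 mg/L
Dose 6 (75 mg at t=40 h): 75·exp(−0.08664·17) = 17.194 mg/L
Dose 7 (435 mg at t=48 h): 435·exp(−0.08664·9) = 199.448 mg/L
Dose 8 (220 mg at t=56 h): 220·exp(−0.08664·1) = 201.741 mg/L
C(57) = 0.860 + 5.516 + 0.716 + 12.036 + 4.585 + 17.194 + 199.448 + 201.741 = 442.096 mg/L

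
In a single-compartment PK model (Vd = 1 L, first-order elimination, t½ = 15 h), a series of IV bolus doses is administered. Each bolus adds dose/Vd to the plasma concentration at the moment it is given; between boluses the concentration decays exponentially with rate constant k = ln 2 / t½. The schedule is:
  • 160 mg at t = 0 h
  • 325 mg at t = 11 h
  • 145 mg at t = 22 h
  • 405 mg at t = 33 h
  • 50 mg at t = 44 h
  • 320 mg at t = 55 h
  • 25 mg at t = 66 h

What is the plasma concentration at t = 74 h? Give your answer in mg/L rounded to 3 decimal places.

k = ln 2 / 15 = 0.04621 per h
Dose 1 (160 mg at t=0 h): 160·exp(−0.04621·74) = 5.236 mg/L
Dose 2 (325 mg at t=11 h): 325·exp(−0.04621·63) = 17.683 mg/L
Dose 3 (145 mg at t=22 h): 145·exp(−0.04621·52) = 13.116 mg/L
Dose 4 (405 mg at t=33 h): 405·exp(−0.04621·41) = 60.903 mg/L
Dose 5 (50 mg at t=44 h): 50·exp(−0.04621·30) = 12.500 mg/L
Dose 6 (320 mg at t=55 h): 320·exp(−0.04621·19) = 132.998 mg/L
Dose 7 (25 mg at t=66 h): 25·exp(−0.04621·8) = 17.274 mg/L
C(74) = 5.236 + 17.683 + 13.116 + 60.903 + 12.500 + 132.998 + 17.274 = 259.711 mg/L

259.711 mg/L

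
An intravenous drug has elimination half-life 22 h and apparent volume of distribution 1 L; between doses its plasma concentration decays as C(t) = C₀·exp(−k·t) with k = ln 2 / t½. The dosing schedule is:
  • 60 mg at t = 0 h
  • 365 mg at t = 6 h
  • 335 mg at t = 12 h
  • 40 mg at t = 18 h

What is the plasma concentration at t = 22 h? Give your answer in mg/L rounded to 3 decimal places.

k = ln 2 / 22 = 0.03151 per h
Dose 1 (60 mg at t=0 h): 60·exp(−0.03151·22) = 30.000 mg/L
Dose 2 (365 mg at t=6 h): 365·exp(−0.03151·16) = 220.476 mg/L
Dose 3 (335 mg at t=12 h): 335·exp(−0.03151·10) = 244.463 mg/L
Dose 4 (40 mg at t=18 h): 40·exp(−0.03151·4) = 35.264 mg/L
C(22) = 30.000 + 220.476 + 244.463 + 35.264 = 530.203 mg/L

530.203 mg/L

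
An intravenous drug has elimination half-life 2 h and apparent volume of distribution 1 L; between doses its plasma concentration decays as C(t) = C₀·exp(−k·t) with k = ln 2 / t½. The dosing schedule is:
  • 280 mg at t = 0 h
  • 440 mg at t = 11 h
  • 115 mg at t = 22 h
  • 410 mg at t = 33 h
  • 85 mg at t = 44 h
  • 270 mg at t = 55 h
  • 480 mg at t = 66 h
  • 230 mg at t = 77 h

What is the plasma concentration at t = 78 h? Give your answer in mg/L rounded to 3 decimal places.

k = ln 2 / 2 = 0.34657 per h
Dose 1 (280 mg at t=0 h): 280·exp(−0.34657·78) = 0.000 mg/L
Dose 2 (440 mg at t=11 h): 440·exp(−0.34657·67) = 0.000 mg/L
Dose 3 (115 mg at t=22 h): 115·exp(−0.34657·56) = 0.000 mg/L
Dose 4 (410 mg at t=33 h): 410·exp(−0.34657·45) = 0.000 mg/L
Dose 5 (85 mg at t=44 h): 85·exp(−0.34657·34) = 0.001 mg/L
Dose 6 (270 mg at t=55 h): 270·exp(−0.34657·23) = 0.093 mg/L
Dose 7 (480 mg at t=66 h): 480·exp(−0.34657·12) = 7.500 mg/L
Dose 8 (230 mg at t=77 h): 230·exp(−0.34657·1) = 162.635 mg/L
C(78) = 0.000 + 0.000 + 0.000 + 0.000 + 0.001 + 0.093 + 7.500 + 162.635 = 170.228 mg/L

170.228 mg/L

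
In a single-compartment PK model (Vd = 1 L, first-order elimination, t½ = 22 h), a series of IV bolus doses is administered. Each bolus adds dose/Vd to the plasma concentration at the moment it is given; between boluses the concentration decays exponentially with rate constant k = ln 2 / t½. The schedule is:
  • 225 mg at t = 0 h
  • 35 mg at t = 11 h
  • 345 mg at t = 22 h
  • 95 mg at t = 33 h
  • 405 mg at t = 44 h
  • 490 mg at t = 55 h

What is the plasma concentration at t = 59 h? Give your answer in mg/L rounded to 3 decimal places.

876.636 mg/L

k = ln 2 / 22 = 0.03151 per h
Dose 1 (225 mg at t=0 h): 225·exp(−0.03151·59) = 35.065 mg/L
Dose 2 (35 mg at t=11 h): 35·exp(−0.03151·48) = 7.714 mg/L
Dose 3 (345 mg at t=22 h): 345·exp(−0.03151·37) = 107.533 mg/L
Dose 4 (95 mg at t=33 h): 95·exp(−0.03151·26) = 41.876 mg/L
Dose 5 (405 mg at t=44 h): 405·exp(−0.03151·15) = 252.469 mg/L
Dose 6 (490 mg at t=55 h): 490·exp(−0.03151·4) = 431.980 mg/L
C(59) = 35.065 + 7.714 + 107.533 + 41.876 + 252.469 + 431.980 = 876.636 mg/L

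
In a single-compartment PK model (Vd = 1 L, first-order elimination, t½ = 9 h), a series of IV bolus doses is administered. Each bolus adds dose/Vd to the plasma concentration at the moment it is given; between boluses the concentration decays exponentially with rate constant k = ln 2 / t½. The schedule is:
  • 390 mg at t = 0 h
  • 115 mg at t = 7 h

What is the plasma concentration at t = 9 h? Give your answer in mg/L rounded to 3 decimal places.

k = ln 2 / 9 = 0.07702 per h
Dose 1 (390 mg at t=0 h): 390·exp(−0.07702·9) = 195.000 mg/L
Dose 2 (115 mg at t=7 h): 115·exp(−0.07702·2) = 98.583 mg/L
C(9) = 195.000 + 98.583 = 293.583 mg/L

293.583 mg/L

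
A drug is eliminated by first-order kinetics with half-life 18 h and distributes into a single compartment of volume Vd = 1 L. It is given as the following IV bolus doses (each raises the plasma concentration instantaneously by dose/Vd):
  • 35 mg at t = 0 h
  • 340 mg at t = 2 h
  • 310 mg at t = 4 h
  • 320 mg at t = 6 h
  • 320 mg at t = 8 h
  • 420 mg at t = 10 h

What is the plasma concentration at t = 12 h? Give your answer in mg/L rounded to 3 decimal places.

k = ln 2 / 18 = 0.03851 per h
Dose 1 (35 mg at t=0 h): 35·exp(−0.03851·12) = 22.049 mg/L
Dose 2 (340 mg at t=2 h): 340·exp(−0.03851·10) = 231.334 mg/L
Dose 3 (310 mg at t=4 h): 310·exp(−0.03851·8) = 227.809 mg/L
Dose 4 (320 mg at t=6 h): 320·exp(−0.03851·6) = 253.984 mg/L
Dose 5 (320 mg at t=8 h): 320·exp(−0.03851·4) = 274.318 mg/L
Dose 6 (420 mg at t=10 h): 420·exp(−0.03851·2) = 388.867 mg/L
C(12) = 22.049 + 231.334 + 227.809 + 253.984 + 274.318 + 388.867 = 1398.361 mg/L

1398.361 mg/L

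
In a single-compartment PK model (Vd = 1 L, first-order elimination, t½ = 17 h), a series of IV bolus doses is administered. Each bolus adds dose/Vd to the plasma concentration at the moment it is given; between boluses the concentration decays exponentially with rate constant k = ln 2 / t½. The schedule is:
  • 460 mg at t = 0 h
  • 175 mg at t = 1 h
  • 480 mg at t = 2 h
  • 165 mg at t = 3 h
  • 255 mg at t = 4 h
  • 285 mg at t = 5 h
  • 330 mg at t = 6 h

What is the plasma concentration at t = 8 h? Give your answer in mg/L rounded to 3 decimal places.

1746.889 mg/L

k = ln 2 / 17 = 0.04077 per h
Dose 1 (460 mg at t=0 h): 460·exp(−0.04077·8) = 331.968 mg/L
Dose 2 (175 mg at t=1 h): 175·exp(−0.04077·7) = 131.548 mg/L
Dose 3 (480 mg at t=2 h): 480·exp(−0.04077·6) = 375.833 mg/L
Dose 4 (165 mg at t=3 h): 165·exp(−0.04077·5) = 134.569 mg/L
Dose 5 (255 mg at t=4 h): 255·exp(−0.04077·4) = 216.626 mg/L
Dose 6 (285 mg at t=5 h): 285·exp(−0.04077·3) = 252.187 mg/L
Dose 7 (330 mg at t=6 h): 330·exp(−0.04077·2) = 304.158 mg/L
C(8) = 331.968 + 131.548 + 375.833 + 134.569 + 216.626 + 252.187 + 304.158 = 1746.889 mg/L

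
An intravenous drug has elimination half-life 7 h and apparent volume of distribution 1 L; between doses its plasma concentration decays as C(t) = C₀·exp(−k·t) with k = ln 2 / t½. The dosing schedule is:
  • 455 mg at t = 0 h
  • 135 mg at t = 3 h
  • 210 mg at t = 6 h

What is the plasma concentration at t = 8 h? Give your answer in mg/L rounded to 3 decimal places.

460.606 mg/L

k = ln 2 / 7 = 0.09902 per h
Dose 1 (455 mg at t=0 h): 455·exp(−0.09902·8) = 206.052 mg/L
Dose 2 (135 mg at t=3 h): 135·exp(−0.09902·5) = 82.283 mg/L
Dose 3 (210 mg at t=6 h): 210·exp(−0.09902·2) = 172.270 mg/L
C(8) = 206.052 + 82.283 + 172.270 = 460.606 mg/L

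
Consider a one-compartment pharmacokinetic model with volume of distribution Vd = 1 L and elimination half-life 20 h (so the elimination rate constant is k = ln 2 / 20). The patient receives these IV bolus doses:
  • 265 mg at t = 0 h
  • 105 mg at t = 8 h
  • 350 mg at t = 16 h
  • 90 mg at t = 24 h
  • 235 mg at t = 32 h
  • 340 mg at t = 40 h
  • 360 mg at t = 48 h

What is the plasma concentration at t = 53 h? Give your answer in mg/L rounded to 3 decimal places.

827.218 mg/L

k = ln 2 / 20 = 0.03466 per h
Dose 1 (265 mg at t=0 h): 265·exp(−0.03466·53) = 42.220 mg/L
Dose 2 (105 mg at t=8 h): 105·exp(−0.03466·45) = 22.074 mg/L
Dose 3 (350 mg at t=16 h): 350·exp(−0.03466·37) = 97.087 mg/L
Dose 4 (90 mg at t=24 h): 90·exp(−0.03466·29) = 32.942 mg/L
Dose 5 (235 mg at t=32 h): 235·exp(−0.03466·21) = 113.498 mg/L
Dose 6 (340 mg at t=40 h): 340·exp(−0.03466·13) = 216.675 mg/L
Dose 7 (360 mg at t=48 h): 360·exp(−0.03466·5) = 302.723 mg/L
C(53) = 42.220 + 22.074 + 97.087 + 32.942 + 113.498 + 216.675 + 302.723 = 827.218 mg/L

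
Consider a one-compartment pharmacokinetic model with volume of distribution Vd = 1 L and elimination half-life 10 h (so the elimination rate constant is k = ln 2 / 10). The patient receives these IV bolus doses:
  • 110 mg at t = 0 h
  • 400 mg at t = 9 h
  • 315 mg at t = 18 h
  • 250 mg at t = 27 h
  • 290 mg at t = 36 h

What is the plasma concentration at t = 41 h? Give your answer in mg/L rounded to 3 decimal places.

k = ln 2 / 10 = 0.06931 per h
Dose 1 (110 mg at t=0 h): 110·exp(−0.06931·41) = 6.415 mg/L
Dose 2 (400 mg at t=9 h): 400·exp(−0.06931·32) = 43.528 mg/L
Dose 3 (315 mg at t=18 h): 315·exp(−0.06931·23) = 63.965 mg/L
Dose 4 (250 mg at t=27 h): 250·exp(−0.06931·14) = 94.732 mg/L
Dose 5 (290 mg at t=36 h): 290·exp(−0.06931·5) = 205.061 mg/L
C(41) = 6.415 + 43.528 + 63.965 + 94.732 + 205.061 = 413.700 mg/L

413.700 mg/L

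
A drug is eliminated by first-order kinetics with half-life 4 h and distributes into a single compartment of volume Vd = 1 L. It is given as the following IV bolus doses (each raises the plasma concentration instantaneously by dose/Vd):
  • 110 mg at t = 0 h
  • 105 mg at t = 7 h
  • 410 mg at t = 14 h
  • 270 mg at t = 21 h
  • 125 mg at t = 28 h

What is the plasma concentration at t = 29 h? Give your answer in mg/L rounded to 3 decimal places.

k = ln 2 / 4 = 0.17329 per h
Dose 1 (110 mg at t=0 h): 110·exp(−0.17329·29) = 0.723 mg/L
Dose 2 (105 mg at t=7 h): 105·exp(−0.17329·22) = 2.320 mg/L
Dose 3 (410 mg at t=14 h): 410·exp(−0.17329·15) = 30.473 mg/L
Dose 4 (270 mg at t=21 h): 270·exp(−0.17329·8) = 67.500 mg/L
Dose 5 (125 mg at t=28 h): 125·exp(−0.17329·1) = 105.112 mg/L
C(29) = 0.723 + 2.320 + 30.473 + 67.500 + 105.112 = 206.128 mg/L

206.128 mg/L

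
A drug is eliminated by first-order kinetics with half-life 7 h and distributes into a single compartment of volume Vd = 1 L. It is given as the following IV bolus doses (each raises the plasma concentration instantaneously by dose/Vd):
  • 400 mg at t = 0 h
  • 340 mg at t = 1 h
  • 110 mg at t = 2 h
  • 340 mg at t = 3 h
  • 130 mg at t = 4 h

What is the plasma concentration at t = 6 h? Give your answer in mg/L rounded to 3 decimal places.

861.337 mg/L

k = ln 2 / 7 = 0.09902 per h
Dose 1 (400 mg at t=0 h): 400·exp(−0.09902·6) = 220.818 mg/L
Dose 2 (340 mg at t=1 h): 340·exp(−0.09902·5) = 207.232 mg/L
Dose 3 (110 mg at t=2 h): 110·exp(−0.09902·4) = 74.025 mg/L
Dose 4 (340 mg at t=3 h): 340·exp(−0.09902·3) = 252.619 mg/L
Dose 5 (130 mg at t=4 h): 130·exp(−0.09902·2) = 106.644 mg/L
C(6) = 220.818 + 207.232 + 74.025 + 252.619 + 106.644 = 861.337 mg/L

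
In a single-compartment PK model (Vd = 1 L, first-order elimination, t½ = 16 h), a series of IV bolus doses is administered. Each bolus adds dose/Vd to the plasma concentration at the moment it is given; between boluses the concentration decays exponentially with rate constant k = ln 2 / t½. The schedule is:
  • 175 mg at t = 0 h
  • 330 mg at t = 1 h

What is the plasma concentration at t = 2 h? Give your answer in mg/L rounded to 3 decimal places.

476.485 mg/L

k = ln 2 / 16 = 0.04332 per h
Dose 1 (175 mg at t=0 h): 175·exp(−0.04332·2) = 160.476 mg/L
Dose 2 (330 mg at t=1 h): 330·exp(−0.04332·1) = 316.009 mg/L
C(2) = 160.476 + 316.009 = 476.485 mg/L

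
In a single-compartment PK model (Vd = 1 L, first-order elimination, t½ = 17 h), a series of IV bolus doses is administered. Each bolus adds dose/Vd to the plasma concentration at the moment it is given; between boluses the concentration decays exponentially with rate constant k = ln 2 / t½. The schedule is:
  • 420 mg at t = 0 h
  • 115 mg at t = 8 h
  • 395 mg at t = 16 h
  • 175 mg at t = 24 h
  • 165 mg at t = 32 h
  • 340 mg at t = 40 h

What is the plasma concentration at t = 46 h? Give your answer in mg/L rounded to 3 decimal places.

635.851 mg/L

k = ln 2 / 17 = 0.04077 per h
Dose 1 (420 mg at t=0 h): 420·exp(−0.04077·46) = 64.372 mg/L
Dose 2 (115 mg at t=8 h): 115·exp(−0.04077·38) = 24.423 mg/L
Dose 3 (395 mg at t=16 h): 395·exp(−0.04077·30) = 116.243 mg/L
Dose 4 (175 mg at t=24 h): 175·exp(−0.04077·22) = 71.362 mg/L
Dose 5 (165 mg at t=32 h): 165·exp(−0.04077·14) = 93.235 mg/L
Dose 6 (340 mg at t=40 h): 340·exp(−0.04077·6) = 266.215 mg/L
C(46) = 64.372 + 24.423 + 116.243 + 71.362 + 93.235 + 266.215 = 635.851 mg/L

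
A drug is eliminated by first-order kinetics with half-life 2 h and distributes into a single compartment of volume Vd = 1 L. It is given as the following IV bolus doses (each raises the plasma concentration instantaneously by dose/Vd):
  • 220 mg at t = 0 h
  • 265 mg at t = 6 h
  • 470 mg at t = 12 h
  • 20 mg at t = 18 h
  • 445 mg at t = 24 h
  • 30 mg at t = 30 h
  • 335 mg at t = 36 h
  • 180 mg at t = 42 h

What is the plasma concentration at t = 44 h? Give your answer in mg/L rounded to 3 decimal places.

111.617 mg/L

k = ln 2 / 2 = 0.34657 per h
Dose 1 (220 mg at t=0 h): 220·exp(−0.34657·44) = 0.000 mg/L
Dose 2 (265 mg at t=6 h): 265·exp(−0.34657·38) = 0.001 mg/L
Dose 3 (470 mg at t=12 h): 470·exp(−0.34657·32) = 0.007 mg/L
Dose 4 (20 mg at t=18 h): 20·exp(−0.34657·26) = 0.002 mg/L
Dose 5 (445 mg at t=24 h): 445·exp(−0.34657·20) = 0.435 mg/L
Dose 6 (30 mg at t=30 h): 30·exp(−0.34657·14) = 0.234 mg/L
Dose 7 (335 mg at t=36 h): 335·exp(−0.34657·8) = 20.938 mg/L
Dose 8 (180 mg at t=42 h): 180·exp(−0.34657·2) = 90.000 mg/L
C(44) = 0.000 + 0.001 + 0.007 + 0.002 + 0.435 + 0.234 + 20.938 + 90.000 = 111.617 mg/L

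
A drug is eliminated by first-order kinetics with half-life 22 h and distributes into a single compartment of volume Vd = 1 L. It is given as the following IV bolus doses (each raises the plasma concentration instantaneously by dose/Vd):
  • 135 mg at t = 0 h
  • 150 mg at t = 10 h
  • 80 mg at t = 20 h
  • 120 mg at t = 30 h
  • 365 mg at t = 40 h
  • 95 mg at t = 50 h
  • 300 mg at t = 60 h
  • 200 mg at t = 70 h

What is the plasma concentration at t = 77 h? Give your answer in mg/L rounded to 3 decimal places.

561.026 mg/L

k = ln 2 / 22 = 0.03151 per h
Dose 1 (135 mg at t=0 h): 135·exp(−0.03151·77) = 11.932 mg/L
Dose 2 (150 mg at t=10 h): 150·exp(−0.03151·67) = 18.168 mg/L
Dose 3 (80 mg at t=20 h): 80·exp(−0.03151·57) = 13.278 mg/L
Dose 4 (120 mg at t=30 h): 120·exp(−0.03151·47) = 27.294 mg/L
Dose 5 (365 mg at t=40 h): 365·exp(−0.03151·37) = 113.767 mg/L
Dose 6 (95 mg at t=50 h): 95·exp(−0.03151·27) = 40.577 mg/L
Dose 7 (300 mg at t=60 h): 300·exp(−0.03151·17) = 175.593 mg/L
Dose 8 (200 mg at t=70 h): 200·exp(−0.03151·7) = 160.416 mg/L
C(77) = 11.932 + 18.168 + 13.278 + 27.294 + 113.767 + 40.577 + 175.593 + 160.416 = 561.026 mg/L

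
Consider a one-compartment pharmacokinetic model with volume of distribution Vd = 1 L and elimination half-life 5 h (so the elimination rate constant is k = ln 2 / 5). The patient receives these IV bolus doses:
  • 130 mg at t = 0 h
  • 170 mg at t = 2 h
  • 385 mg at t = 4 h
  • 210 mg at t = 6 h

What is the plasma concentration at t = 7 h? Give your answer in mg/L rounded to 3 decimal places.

k = ln 2 / 5 = 0.13863 per h
Dose 1 (130 mg at t=0 h): 130·exp(−0.13863·7) = 49.261 mg/L
Dose 2 (170 mg at t=2 h): 170·exp(−0.13863·5) = 85.000 mg/L
Dose 3 (385 mg at t=4 h): 385·exp(−0.13863·3) = 254.005 mg/L
Dose 4 (210 mg at t=6 h): 210·exp(−0.13863·1) = 182.816 mg/L
C(7) = 49.261 + 85.000 + 254.005 + 182.816 = 571.082 mg/L

571.082 mg/L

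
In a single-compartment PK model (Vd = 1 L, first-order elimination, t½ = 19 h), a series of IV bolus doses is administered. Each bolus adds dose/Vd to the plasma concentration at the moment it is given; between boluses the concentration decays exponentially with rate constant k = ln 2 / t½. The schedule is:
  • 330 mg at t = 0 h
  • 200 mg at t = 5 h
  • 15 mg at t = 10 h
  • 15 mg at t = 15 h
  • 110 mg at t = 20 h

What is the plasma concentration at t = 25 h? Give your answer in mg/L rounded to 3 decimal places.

339.732 mg/L

k = ln 2 / 19 = 0.03648 per h
Dose 1 (330 mg at t=0 h): 330·exp(−0.03648·25) = 132.563 mg/L
Dose 2 (200 mg at t=5 h): 200·exp(−0.03648·20) = 96.418 mg/L
Dose 3 (15 mg at t=10 h): 15·exp(−0.03648·15) = 8.678 mg/L
Dose 4 (15 mg at t=15 h): 15·exp(−0.03648·10) = 10.415 mg/L
Dose 5 (110 mg at t=20 h): 110·exp(−0.03648·5) = 91.659 mg/L
C(25) = 132.563 + 96.418 + 8.678 + 10.415 + 91.659 = 339.732 mg/L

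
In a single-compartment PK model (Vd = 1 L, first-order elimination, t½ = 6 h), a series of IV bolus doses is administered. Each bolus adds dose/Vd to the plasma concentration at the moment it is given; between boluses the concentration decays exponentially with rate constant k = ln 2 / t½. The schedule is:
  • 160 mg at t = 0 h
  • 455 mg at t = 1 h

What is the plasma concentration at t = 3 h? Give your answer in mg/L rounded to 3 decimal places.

k = ln 2 / 6 = 0.11552 per h
Dose 1 (160 mg at t=0 h): 160·exp(−0.11552·3) = 113.137 mg/L
Dose 2 (455 mg at t=1 h): 455·exp(−0.11552·2) = 361.134 mg/L
C(3) = 113.137 + 361.134 = 474.271 mg/L

474.271 mg/L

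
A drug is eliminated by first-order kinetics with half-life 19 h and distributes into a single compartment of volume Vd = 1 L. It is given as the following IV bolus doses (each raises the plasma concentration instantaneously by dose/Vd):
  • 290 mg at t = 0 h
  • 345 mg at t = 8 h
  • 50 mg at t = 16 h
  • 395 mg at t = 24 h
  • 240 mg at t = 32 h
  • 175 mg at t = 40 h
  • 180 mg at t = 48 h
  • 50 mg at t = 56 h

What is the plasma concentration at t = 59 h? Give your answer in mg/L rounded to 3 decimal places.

k = ln 2 / 19 = 0.03648 per h
Dose 1 (290 mg at t=0 h): 290·exp(−0.03648·59) = 33.699 mg/L
Dose 2 (345 mg at t=8 h): 345·exp(−0.03648·51) = 53.677 mg/L
Dose 3 (50 mg at t=16 h): 50·exp(−0.03648·43) = 10.416 mg/L
Dose 4 (395 mg at t=24 h): 395·exp(−0.03648·35) = 110.171 mg/L
Dose 5 (240 mg at t=32 h): 240·exp(−0.03648·27) = 89.626 mg/L
Dose 6 (175 mg at t=40 h): 175·exp(−0.03648·19) = 87.500 mg/L
Dose 7 (180 mg at t=48 h): 180·exp(−0.03648·11) = 120.501 mg/L
Dose 8 (50 mg at t=56 h): 50·exp(−0.03648·3) = 44.817 mg/L
C(59) = 33.699 + 53.677 + 10.416 + 110.171 + 89.626 + 87.500 + 120.501 + 44.817 = 550.407 mg/L

550.407 mg/L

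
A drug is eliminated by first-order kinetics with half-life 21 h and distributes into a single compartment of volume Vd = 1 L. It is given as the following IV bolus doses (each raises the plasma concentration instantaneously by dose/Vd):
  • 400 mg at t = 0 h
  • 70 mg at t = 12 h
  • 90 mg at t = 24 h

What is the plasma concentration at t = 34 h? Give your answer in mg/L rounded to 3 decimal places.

k = ln 2 / 21 = 0.03301 per h
Dose 1 (400 mg at t=0 h): 400·exp(−0.03301·34) = 130.220 mg/L
Dose 2 (70 mg at t=12 h): 70·exp(−0.03301·22) = 33.864 mg/L
Dose 3 (90 mg at t=24 h): 90·exp(−0.03301·10) = 64.699 mg/L
C(34) = 130.220 + 33.864 + 64.699 = 228.782 mg/L

228.782 mg/L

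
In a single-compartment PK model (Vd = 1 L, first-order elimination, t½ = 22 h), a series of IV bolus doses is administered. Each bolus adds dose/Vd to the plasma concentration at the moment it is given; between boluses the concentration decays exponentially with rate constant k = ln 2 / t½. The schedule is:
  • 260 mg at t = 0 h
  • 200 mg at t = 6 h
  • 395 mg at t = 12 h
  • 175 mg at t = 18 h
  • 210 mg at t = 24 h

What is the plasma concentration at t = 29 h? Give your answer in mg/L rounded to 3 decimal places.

k = ln 2 / 22 = 0.03151 per h
Dose 1 (260 mg at t=0 h): 260·exp(−0.03151·29) = 104.270 mg/L
Dose 2 (200 mg at t=6 h): 200·exp(−0.03151·23) = 96.898 mg/L
Dose 3 (395 mg at t=12 h): 395·exp(−0.03151·17) = 231.197 mg/L
Dose 4 (175 mg at t=18 h): 175·exp(−0.03151·11) = 123.744 mg/L
Dose 5 (210 mg at t=24 h): 210·exp(−0.03151·5) = 179.392 mg/L
C(29) = 104.270 + 96.898 + 231.197 + 123.744 + 179.392 = 735.502 mg/L

735.502 mg/L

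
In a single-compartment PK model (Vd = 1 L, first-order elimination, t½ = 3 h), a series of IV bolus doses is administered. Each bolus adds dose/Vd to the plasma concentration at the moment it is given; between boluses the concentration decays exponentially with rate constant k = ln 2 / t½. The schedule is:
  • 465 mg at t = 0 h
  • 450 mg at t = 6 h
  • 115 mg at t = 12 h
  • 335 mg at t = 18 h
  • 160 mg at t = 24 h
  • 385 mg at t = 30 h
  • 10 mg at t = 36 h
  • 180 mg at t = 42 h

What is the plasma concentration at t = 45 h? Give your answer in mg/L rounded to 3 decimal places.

k = ln 2 / 3 = 0.23105 per h
Dose 1 (465 mg at t=0 h): 465·exp(−0.23105·45) = 0.014 mg/L
Dose 2 (450 mg at t=6 h): 450·exp(−0.23105·39) = 0.055 mg/L
Dose 3 (115 mg at t=12 h): 115·exp(−0.23105·33) = 0.056 mg/L
Dose 4 (335 mg at t=18 h): 335·exp(−0.23105·27) = 0.654 mg/L
Dose 5 (160 mg at t=24 h): 160·exp(−0.23105·21) = 1.250 mg/L
Dose 6 (385 mg at t=30 h): 385·exp(−0.23105·15) = 12.031 mg/L
Dose 7 (10 mg at t=36 h): 10·exp(−0.23105·9) = 1.250 mg/L
Dose 8 (180 mg at t=42 h): 180·exp(−0.23105·3) = 90.000 mg/L
C(45) = 0.014 + 0.055 + 0.056 + 0.654 + 1.250 + 12.031 + 1.250 + 90.000 = 105.311 mg/L

105.311 mg/L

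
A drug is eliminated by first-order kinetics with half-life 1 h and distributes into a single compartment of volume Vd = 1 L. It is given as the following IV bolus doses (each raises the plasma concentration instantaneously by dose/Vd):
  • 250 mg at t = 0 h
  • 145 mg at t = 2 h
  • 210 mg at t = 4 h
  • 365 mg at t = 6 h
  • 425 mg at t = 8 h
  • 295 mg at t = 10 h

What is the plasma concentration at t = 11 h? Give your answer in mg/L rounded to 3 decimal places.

k = ln 2 / 1 = 0.69315 per h
Dose 1 (250 mg at t=0 h): 250·exp(−0.69315·11) = 0.122 mg/L
Dose 2 (145 mg at t=2 h): 145·exp(−0.69315·9) = 0.283 mg/L
Dose 3 (210 mg at t=4 h): 210·exp(−0.69315·7) = 1.641 mg/L
Dose 4 (365 mg at t=6 h): 365·exp(−0.69315·5) = 11.406 mg/L
Dose 5 (425 mg at t=8 h): 425·exp(−0.69315·3) = 53.125 mg/L
Dose 6 (295 mg at t=10 h): 295·exp(−0.69315·1) = 147.500 mg/L
C(11) = 0.122 + 0.283 + 1.641 + 11.406 + 53.125 + 147.500 = 214.077 mg/L

214.077 mg/L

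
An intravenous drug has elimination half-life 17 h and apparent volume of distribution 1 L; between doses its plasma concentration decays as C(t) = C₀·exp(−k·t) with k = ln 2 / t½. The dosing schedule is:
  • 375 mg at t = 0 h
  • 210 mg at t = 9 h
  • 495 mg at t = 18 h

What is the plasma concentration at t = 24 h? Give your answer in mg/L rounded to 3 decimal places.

642.444 mg/L

k = ln 2 / 17 = 0.04077 per h
Dose 1 (375 mg at t=0 h): 375·exp(−0.04077·24) = 140.944 mg/L
Dose 2 (210 mg at t=9 h): 210·exp(−0.04077·15) = 113.921 mg/L
Dose 3 (495 mg at t=18 h): 495·exp(−0.04077·6) = 387.578 mg/L
C(24) = 140.944 + 113.921 + 387.578 = 642.444 mg/L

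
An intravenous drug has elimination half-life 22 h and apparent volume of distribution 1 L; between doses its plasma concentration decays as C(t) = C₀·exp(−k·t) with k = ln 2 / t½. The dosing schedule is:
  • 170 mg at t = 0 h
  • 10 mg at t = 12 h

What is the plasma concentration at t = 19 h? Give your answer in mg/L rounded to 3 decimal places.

k = ln 2 / 22 = 0.03151 per h
Dose 1 (170 mg at t=0 h): 170·exp(−0.03151·19) = 93.426 mg/L
Dose 2 (10 mg at t=12 h): 10·exp(−0.03151·7) = 8.021 mg/L
C(19) = 93.426 + 8.021 = 101.447 mg/L

101.447 mg/L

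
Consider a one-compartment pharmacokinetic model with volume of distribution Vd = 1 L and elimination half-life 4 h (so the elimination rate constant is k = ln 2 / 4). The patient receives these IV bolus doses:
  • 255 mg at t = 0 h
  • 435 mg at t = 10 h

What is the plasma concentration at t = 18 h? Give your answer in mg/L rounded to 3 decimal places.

k = ln 2 / 4 = 0.17329 per h
Dose 1 (255 mg at t=0 h): 255·exp(−0.17329·18) = 11.270 mg/L
Dose 2 (435 mg at t=10 h): 435·exp(−0.17329·8) = 108.750 mg/L
C(18) = 11.270 + 108.750 = 120.020 mg/L

120.020 mg/L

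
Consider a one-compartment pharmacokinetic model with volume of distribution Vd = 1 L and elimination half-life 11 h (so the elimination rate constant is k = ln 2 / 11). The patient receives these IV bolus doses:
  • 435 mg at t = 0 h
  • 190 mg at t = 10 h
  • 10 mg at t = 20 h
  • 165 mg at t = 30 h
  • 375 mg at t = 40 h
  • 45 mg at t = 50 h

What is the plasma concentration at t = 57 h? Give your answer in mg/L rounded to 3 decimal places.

k = ln 2 / 11 = 0.06301 per h
Dose 1 (435 mg at t=0 h): 435·exp(−0.06301·57) = 11.984 mg/L
Dose 2 (190 mg at t=10 h): 190·exp(−0.06301·47) = 9.830 mg/L
Dose 3 (10 mg at t=20 h): 10·exp(−0.06301·37) = 0.972 mg/L
Dose 4 (165 mg at t=30 h): 165·exp(−0.06301·27) = 30.102 mg/L
Dose 5 (375 mg at t=40 h): 375·exp(−0.06301·17) = 128.470 mg/L
Dose 6 (45 mg at t=50 h): 45·exp(−0.06301·7) = 28.950 mg/L
C(57) = 11.984 + 9.830 + 0.972 + 30.102 + 128.470 + 28.950 = 210.307 mg/L

210.307 mg/L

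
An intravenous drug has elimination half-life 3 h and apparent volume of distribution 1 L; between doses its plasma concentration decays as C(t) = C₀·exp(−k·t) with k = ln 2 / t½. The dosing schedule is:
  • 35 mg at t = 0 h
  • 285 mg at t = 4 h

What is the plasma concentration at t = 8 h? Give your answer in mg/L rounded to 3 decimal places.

k = ln 2 / 3 = 0.23105 per h
Dose 1 (35 mg at t=0 h): 35·exp(−0.23105·8) = 5.512 mg/L
Dose 2 (285 mg at t=4 h): 285·exp(−0.23105·4) = 113.102 mg/L
C(8) = 5.512 + 113.102 = 118.614 mg/L

118.614 mg/L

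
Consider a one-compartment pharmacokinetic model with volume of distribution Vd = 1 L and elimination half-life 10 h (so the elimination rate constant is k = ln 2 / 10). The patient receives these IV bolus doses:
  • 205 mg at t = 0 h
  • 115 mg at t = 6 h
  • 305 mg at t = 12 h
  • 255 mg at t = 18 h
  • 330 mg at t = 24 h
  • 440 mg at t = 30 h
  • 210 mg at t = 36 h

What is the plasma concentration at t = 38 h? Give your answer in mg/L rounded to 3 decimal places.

k = ln 2 / 10 = 0.06931 per h
Dose 1 (205 mg at t=0 h): 205·exp(−0.06931·38) = 14.718 mg/L
Dose 2 (115 mg at t=6 h): 115·exp(−0.06931·32) = 12.514 mg/L
Dose 3 (305 mg at t=12 h): 305·exp(−0.06931·26) = 50.306 mg/L
Dose 4 (255 mg at t=18 h): 255·exp(−0.06931·20) = 63.750 mg/L
Dose 5 (330 mg at t=24 h): 330·exp(−0.06931·14) = 125.047 mg/L
Dose 6 (440 mg at t=30 h): 440·exp(−0.06931·8) = 252.714 mg/L
Dose 7 (210 mg at t=36 h): 210·exp(−0.06931·2) = 182.816 mg/L
C(38) = 14.718 + 12.514 + 50.306 + 63.750 + 125.047 + 252.714 + 182.816 = 701.864 mg/L

701.864 mg/L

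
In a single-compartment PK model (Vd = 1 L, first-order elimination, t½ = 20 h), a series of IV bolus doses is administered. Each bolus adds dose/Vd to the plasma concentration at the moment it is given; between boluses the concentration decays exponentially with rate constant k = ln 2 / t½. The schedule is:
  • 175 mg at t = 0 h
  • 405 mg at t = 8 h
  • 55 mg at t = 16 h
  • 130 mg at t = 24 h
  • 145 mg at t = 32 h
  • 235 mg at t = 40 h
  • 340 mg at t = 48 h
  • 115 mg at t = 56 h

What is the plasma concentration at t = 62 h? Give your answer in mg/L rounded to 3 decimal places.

k = ln 2 / 20 = 0.03466 per h
Dose 1 (175 mg at t=0 h): 175·exp(−0.03466·62) = 20.410 mg/L
Dose 2 (405 mg at t=8 h): 405·exp(−0.03466·54) = 62.327 mg/L
Dose 3 (55 mg at t=16 h): 55·exp(−0.03466·46) = 11.168 mg/L
Dose 4 (130 mg at t=24 h): 130·exp(−0.03466·38) = 34.833 mg/L
Dose 5 (145 mg at t=32 h): 145·exp(−0.03466·30) = 51.265 mg/L
Dose 6 (235 mg at t=40 h): 235·exp(−0.03466·22) = 109.631 mg/L
Dose 7 (340 mg at t=48 h): 340·exp(−0.03466·14) = 209.295 mg/L
Dose 8 (115 mg at t=56 h): 115·exp(−0.03466·6) = 93.409 mg/L
C(62) = 20.410 + 62.327 + 11.168 + 34.833 + 51.265 + 109.631 + 209.295 + 93.409 = 592.338 mg/L

592.338 mg/L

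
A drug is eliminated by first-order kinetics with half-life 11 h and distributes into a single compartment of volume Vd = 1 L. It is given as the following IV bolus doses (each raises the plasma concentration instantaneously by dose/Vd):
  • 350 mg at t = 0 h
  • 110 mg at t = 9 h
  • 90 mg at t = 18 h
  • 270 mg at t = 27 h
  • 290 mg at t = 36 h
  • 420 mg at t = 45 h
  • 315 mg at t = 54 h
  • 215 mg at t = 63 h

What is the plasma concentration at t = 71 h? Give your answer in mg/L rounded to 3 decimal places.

377.616 mg/L

k = ln 2 / 11 = 0.06301 per h
Dose 1 (350 mg at t=0 h): 350·exp(−0.06301·71) = 3.991 mg/L
Dose 2 (110 mg at t=9 h): 110·exp(−0.06301·62) = 2.211 mg/L
Dose 3 (90 mg at t=18 h): 90·exp(−0.06301·53) = 3.190 mg/L
Dose 4 (270 mg at t=27 h): 270·exp(−0.06301·44) = 16.875 mg/L
Dose 5 (290 mg at t=36 h): 290·exp(−0.06301·35) = 31.958 mg/L
Dose 6 (420 mg at t=45 h): 420·exp(−0.06301·26) = 81.606 mg/L
Dose 7 (315 mg at t=54 h): 315·exp(−0.06301·17) = 107.915 mg/L
Dose 8 (215 mg at t=63 h): 215·exp(−0.06301·8) = 129.870 mg/L
C(71) = 3.991 + 2.211 + 3.190 + 16.875 + 31.958 + 81.606 + 107.915 + 129.870 = 377.616 mg/L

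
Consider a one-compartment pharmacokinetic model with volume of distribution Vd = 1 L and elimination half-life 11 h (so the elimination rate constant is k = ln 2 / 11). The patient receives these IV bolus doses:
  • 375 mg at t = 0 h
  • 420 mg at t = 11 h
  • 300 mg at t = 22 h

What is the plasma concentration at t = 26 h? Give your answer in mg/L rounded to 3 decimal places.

469.236 mg/L

k = ln 2 / 11 = 0.06301 per h
Dose 1 (375 mg at t=0 h): 375·exp(−0.06301·26) = 72.863 mg/L
Dose 2 (420 mg at t=11 h): 420·exp(−0.06301·15) = 163.213 mg/L
Dose 3 (300 mg at t=22 h): 300·exp(−0.06301·4) = 233.161 mg/L
C(26) = 72.863 + 163.213 + 233.161 = 469.236 mg/L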